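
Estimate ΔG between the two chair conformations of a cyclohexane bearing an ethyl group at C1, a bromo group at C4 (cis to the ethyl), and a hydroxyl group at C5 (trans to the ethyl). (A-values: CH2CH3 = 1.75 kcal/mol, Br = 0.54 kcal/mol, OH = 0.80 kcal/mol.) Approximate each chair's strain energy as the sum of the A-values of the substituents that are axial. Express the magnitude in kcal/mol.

0.41 kcal/mol

Chair I (ethyl axial, bromo equatorial, hydroxyl equatorial): E = 1.75 kcal/mol.
Chair II (ethyl equatorial, bromo axial, hydroxyl axial): E = 1.34 kcal/mol.
ΔE = 1.75 − 1.34 = 0.41 kcal/mol; chair II is more stable.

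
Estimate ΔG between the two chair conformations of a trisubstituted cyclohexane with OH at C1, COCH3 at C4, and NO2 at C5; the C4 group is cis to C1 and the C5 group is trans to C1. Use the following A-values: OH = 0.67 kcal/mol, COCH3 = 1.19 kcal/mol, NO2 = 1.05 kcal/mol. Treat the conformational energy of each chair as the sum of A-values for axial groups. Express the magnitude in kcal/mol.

1.57 kcal/mol

Chair I (hydroxyl axial, acetyl equatorial, nitro equatorial): E = 0.67 kcal/mol.
Chair II (hydroxyl equatorial, acetyl axial, nitro axial): E = 2.24 kcal/mol.
ΔE = 2.24 − 0.67 = 1.57 kcal/mol; chair I is more stable.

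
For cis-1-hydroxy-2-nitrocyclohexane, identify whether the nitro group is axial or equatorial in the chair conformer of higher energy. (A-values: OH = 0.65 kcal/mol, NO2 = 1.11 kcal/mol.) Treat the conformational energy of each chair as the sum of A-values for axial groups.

C1 and C2 have opposite parity, so for the cis isomer the two substituents are one axial and one equatorial in each chair.
Chair I (hydroxyl axial, nitro equatorial): E = 0.65 kcal/mol.
Chair II (hydroxyl equatorial, nitro axial): E = 1.11 kcal/mol.
Chair II is the less stable (higher-energy) conformer, and in that chair the nitro group is axial.

axial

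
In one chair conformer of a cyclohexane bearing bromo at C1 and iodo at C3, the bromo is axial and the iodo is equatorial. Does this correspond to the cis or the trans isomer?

trans

C1 and C3 have the same parity, so their axial bonds point in the same direction.
With same-parity carbons, two substituents on the same face are both axial or both equatorial; opposite faces give one of each.
Here the groups are axial/equatorial → opposite face → trans.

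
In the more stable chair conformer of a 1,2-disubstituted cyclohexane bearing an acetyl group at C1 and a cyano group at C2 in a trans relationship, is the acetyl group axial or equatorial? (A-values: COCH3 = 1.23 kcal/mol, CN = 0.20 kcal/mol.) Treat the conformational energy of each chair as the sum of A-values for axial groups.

C1 and C2 have opposite parity, so for the trans isomer the two substituents are e,e in one chair and a,a in the other.
Chair I (acetyl axial, cyano axial): E = 1.43 kcal/mol.
Chair II (acetyl equatorial, cyano equatorial): E = 0.00 kcal/mol.
Chair II is the more stable (lower-energy) conformer, and in that chair the acetyl group is equatorial.

equatorial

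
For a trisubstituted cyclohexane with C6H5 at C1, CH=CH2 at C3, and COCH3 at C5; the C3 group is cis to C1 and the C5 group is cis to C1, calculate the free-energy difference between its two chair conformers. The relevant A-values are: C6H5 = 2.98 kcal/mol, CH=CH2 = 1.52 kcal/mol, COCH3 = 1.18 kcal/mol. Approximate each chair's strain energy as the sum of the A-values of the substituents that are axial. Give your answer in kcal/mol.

5.68 kcal/mol

Chair I (phenyl axial, vinyl axial, acetyl axial): E = 5.68 kcal/mol.
Chair II (phenyl equatorial, vinyl equatorial, acetyl equatorial): E = 0.00 kcal/mol.
ΔE = 5.68 − 0.00 = 5.68 kcal/mol; chair II is more stable.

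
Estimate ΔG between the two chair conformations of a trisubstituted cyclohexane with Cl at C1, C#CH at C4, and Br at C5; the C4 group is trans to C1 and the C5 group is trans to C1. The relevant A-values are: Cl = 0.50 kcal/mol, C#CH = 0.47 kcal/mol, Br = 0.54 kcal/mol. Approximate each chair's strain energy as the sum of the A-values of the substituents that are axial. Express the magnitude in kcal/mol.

Chair I (chloro axial, ethynyl axial, bromo equatorial): E = 0.97 kcal/mol.
Chair II (chloro equatorial, ethynyl equatorial, bromo axial): E = 0.54 kcal/mol.
ΔE = 0.97 − 0.54 = 0.43 kcal/mol; chair II is more stable.

0.43 kcal/mol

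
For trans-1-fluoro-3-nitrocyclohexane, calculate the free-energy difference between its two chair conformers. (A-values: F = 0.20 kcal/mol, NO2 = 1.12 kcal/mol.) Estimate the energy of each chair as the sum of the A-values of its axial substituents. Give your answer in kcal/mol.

0.92 kcal/mol

C1 and C3 have the same parity, so for the trans isomer the two substituents are one axial and one equatorial in each chair.
Chair I (fluoro axial, nitro equatorial): E = 0.20 kcal/mol.
Chair II (fluoro equatorial, nitro axial): E = 1.12 kcal/mol.
ΔE = 1.12 − 0.20 = 0.92 kcal/mol; chair I is more stable.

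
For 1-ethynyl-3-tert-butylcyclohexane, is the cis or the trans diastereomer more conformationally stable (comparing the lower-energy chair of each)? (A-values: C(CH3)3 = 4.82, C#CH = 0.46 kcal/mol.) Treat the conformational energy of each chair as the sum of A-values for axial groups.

cis

At 1,3 positions (parity same): cis → (e,e or a,a); trans → (a,e or e,a).
Best chair for cis: E = 0.00 kcal/mol; best chair for trans: E = 0.46 kcal/mol.
The cis isomer is lower by 0.46 kcal/mol.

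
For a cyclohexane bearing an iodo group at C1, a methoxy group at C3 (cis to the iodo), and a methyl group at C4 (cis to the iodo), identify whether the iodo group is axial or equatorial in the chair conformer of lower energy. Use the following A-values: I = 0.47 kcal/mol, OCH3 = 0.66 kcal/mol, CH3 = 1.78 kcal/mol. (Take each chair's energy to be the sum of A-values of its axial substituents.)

Chair I (iodo axial, methoxy axial, methyl equatorial): E = 1.13 kcal/mol.
Chair II (iodo equatorial, methoxy equatorial, methyl axial): E = 1.78 kcal/mol.
Chair I is the more stable (lower-energy) conformer, and in that chair the iodo group is axial.

axial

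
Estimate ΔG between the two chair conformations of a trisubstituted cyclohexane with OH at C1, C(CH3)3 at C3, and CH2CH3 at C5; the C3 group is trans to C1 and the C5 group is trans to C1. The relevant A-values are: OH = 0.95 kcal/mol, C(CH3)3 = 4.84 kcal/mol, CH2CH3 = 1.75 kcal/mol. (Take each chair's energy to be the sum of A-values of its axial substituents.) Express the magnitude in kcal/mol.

Chair I (hydroxyl axial, tert-butyl equatorial, ethyl equatorial): E = 0.95 kcal/mol.
Chair II (hydroxyl equatorial, tert-butyl axial, ethyl axial): E = 6.59 kcal/mol.
ΔE = 6.59 − 0.95 = 5.64 kcal/mol; chair I is more stable.

5.64 kcal/mol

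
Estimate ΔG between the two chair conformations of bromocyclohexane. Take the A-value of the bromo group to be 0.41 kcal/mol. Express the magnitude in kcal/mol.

0.41 kcal/mol

A monosubstituted cyclohexane has one chair with the bromo group axial (E = A = 0.41 kcal/mol) and one with it equatorial (E = 0).
ΔE = 0.41 − 0 = 0.41 kcal/mol.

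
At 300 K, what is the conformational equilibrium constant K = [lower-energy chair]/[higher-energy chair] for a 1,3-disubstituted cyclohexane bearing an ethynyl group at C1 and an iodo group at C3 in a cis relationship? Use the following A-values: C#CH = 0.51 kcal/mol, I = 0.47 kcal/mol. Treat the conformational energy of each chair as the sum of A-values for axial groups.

C1 and C3 have the same parity, so for the cis isomer the two substituents are e,e in one chair and a,a in the other.
Chair I (ethynyl axial, iodo axial): E = 0.98 kcal/mol; chair II (ethynyl equatorial, iodo equatorial): E = 0.00 kcal/mol.
ΔG = 0.98 kcal/mol between the two chairs.
K = exp(ΔG/RT) with R = 1.987×10⁻³ kcal mol⁻¹ K⁻¹ and T = 300 K gives K ≈ 5.18.

K ≈ 5.18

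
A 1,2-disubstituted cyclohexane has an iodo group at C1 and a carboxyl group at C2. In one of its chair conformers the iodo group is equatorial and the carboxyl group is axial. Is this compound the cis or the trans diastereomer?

C1 and C2 have opposite parity, so their axial bonds point in opposite directions.
With opposite-parity carbons, two substituents on the same face are one axial and one equatorial; opposite faces give both axial or both equatorial.
Here the groups are equatorial/axial → same face → cis.

cis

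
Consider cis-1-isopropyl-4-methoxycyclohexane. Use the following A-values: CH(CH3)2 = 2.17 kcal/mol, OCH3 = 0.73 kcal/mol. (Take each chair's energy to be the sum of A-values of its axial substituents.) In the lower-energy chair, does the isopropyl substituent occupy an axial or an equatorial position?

C1 and C4 have opposite parity, so for the cis isomer the two substituents are one axial and one equatorial in each chair.
Chair I (isopropyl axial, methoxy equatorial): E = 2.17 kcal/mol.
Chair II (isopropyl equatorial, methoxy axial): E = 0.73 kcal/mol.
Chair II is the more stable (lower-energy) conformer, and in that chair the isopropyl group is equatorial.

equatorial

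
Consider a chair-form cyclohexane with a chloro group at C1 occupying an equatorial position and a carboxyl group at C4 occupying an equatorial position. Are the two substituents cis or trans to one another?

C1 and C4 have opposite parity, so their axial bonds point in opposite directions.
With opposite-parity carbons, two substituents on the same face are one axial and one equatorial; opposite faces give both axial or both equatorial.
Here the groups are equatorial/equatorial → opposite face → trans.

trans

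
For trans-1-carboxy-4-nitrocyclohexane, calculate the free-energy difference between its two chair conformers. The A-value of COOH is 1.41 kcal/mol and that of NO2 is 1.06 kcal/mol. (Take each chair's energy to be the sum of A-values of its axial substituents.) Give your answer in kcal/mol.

2.47 kcal/mol

C1 and C4 have opposite parity, so for the trans isomer the two substituents are e,e in one chair and a,a in the other.
Chair I (carboxyl axial, nitro axial): E = 2.47 kcal/mol.
Chair II (carboxyl equatorial, nitro equatorial): E = 0.00 kcal/mol.
ΔE = 2.47 − 0.00 = 2.47 kcal/mol; chair II is more stable.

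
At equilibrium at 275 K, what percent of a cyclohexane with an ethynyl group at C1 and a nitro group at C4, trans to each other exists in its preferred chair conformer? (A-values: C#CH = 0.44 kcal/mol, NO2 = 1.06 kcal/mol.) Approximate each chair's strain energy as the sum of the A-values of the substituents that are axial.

94.0%

C1 and C4 have opposite parity, so for the trans isomer the two substituents are e,e in one chair and a,a in the other.
Chair I (ethynyl axial, nitro axial): E = 1.50 kcal/mol; chair II (ethynyl equatorial, nitro equatorial): E = 0.00 kcal/mol.
ΔG = 1.50 kcal/mol between the two chairs.
K = exp(ΔG/RT) with R = 1.987×10⁻³ kcal mol⁻¹ K⁻¹ and T = 275 K gives K ≈ 15.6.
Fraction in the lower-energy chair = K/(K+1) = 94.0%.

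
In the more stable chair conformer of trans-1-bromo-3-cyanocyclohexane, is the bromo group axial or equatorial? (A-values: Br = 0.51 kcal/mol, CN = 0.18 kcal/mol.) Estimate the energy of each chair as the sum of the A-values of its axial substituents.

C1 and C3 have the same parity, so for the trans isomer the two substituents are one axial and one equatorial in each chair.
Chair I (bromo axial, cyano equatorial): E = 0.51 kcal/mol.
Chair II (bromo equatorial, cyano axial): E = 0.18 kcal/mol.
Chair II is the more stable (lower-energy) conformer, and in that chair the bromo group is equatorial.

equatorial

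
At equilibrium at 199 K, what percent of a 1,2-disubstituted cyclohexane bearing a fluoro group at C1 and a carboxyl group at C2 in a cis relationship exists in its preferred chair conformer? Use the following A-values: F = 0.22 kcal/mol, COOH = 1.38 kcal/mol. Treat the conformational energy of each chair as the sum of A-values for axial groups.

C1 and C2 have opposite parity, so for the cis isomer the two substituents are one axial and one equatorial in each chair.
Chair I (fluoro axial, carboxyl equatorial): E = 0.22 kcal/mol; chair II (fluoro equatorial, carboxyl axial): E = 1.38 kcal/mol.
ΔG = 1.16 kcal/mol between the two chairs.
K = exp(ΔG/RT) with R = 1.987×10⁻³ kcal mol⁻¹ K⁻¹ and T = 199 K gives K ≈ 18.8.
Fraction in the lower-energy chair = K/(K+1) = 94.9%.

94.9%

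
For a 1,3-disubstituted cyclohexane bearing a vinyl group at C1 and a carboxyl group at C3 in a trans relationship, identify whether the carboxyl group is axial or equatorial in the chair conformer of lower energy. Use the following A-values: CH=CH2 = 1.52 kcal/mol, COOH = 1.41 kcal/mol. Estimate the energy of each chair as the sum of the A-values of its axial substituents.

C1 and C3 have the same parity, so for the trans isomer the two substituents are one axial and one equatorial in each chair.
Chair I (vinyl axial, carboxyl equatorial): E = 1.52 kcal/mol.
Chair II (vinyl equatorial, carboxyl axial): E = 1.41 kcal/mol.
Chair II is the more stable (lower-energy) conformer, and in that chair the carboxyl group is axial.

axial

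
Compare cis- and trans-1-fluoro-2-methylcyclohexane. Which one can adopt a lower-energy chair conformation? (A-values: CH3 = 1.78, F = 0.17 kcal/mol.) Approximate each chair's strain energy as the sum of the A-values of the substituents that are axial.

trans

At 1,2 positions (parity opposite): cis → (a,e or e,a); trans → (e,e or a,a).
Best chair for cis: E = 0.17 kcal/mol; best chair for trans: E = 0.00 kcal/mol.
The trans isomer is lower by 0.17 kcal/mol.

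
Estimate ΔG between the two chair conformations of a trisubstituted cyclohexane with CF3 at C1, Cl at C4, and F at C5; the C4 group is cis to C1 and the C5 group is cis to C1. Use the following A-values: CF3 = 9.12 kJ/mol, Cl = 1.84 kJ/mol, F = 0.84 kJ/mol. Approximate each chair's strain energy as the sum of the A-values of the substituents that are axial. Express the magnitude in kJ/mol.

Chair I (trifluoromethyl axial, chloro equatorial, fluoro axial): E = 9.96 kJ/mol.
Chair II (trifluoromethyl equatorial, chloro axial, fluoro equatorial): E = 1.84 kJ/mol.
ΔE = 9.96 − 1.84 = 8.12 kJ/mol; chair II is more stable.

8.12 kJ/mol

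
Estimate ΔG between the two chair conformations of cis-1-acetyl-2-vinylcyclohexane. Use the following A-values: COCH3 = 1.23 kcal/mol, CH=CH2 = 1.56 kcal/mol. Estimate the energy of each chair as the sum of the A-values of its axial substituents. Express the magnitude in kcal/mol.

C1 and C2 have opposite parity, so for the cis isomer the two substituents are one axial and one equatorial in each chair.
Chair I (acetyl axial, vinyl equatorial): E = 1.23 kcal/mol.
Chair II (acetyl equatorial, vinyl axial): E = 1.56 kcal/mol.
ΔE = 1.56 − 1.23 = 0.33 kcal/mol; chair I is more stable.

0.33 kcal/mol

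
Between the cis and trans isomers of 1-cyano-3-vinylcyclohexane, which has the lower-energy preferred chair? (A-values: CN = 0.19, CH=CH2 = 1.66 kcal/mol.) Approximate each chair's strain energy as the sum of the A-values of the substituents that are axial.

cis

At 1,3 positions (parity same): cis → (e,e or a,a); trans → (a,e or e,a).
Best chair for cis: E = 0.00 kcal/mol; best chair for trans: E = 0.19 kcal/mol.
The cis isomer is lower by 0.19 kcal/mol.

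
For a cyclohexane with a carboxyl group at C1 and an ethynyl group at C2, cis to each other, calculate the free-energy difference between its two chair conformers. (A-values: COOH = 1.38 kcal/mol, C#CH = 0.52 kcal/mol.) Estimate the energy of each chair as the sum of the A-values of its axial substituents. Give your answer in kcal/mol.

C1 and C2 have opposite parity, so for the cis isomer the two substituents are one axial and one equatorial in each chair.
Chair I (carboxyl axial, ethynyl equatorial): E = 1.38 kcal/mol.
Chair II (carboxyl equatorial, ethynyl axial): E = 0.52 kcal/mol.
ΔE = 1.38 − 0.52 = 0.86 kcal/mol; chair II is more stable.

0.86 kcal/mol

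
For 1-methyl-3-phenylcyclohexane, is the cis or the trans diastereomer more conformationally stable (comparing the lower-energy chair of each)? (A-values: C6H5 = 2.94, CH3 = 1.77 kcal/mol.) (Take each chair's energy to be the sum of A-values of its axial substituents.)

At 1,3 positions (parity same): cis → (e,e or a,a); trans → (a,e or e,a).
Best chair for cis: E = 0.00 kcal/mol; best chair for trans: E = 1.77 kcal/mol.
The cis isomer is lower by 1.77 kcal/mol.

cis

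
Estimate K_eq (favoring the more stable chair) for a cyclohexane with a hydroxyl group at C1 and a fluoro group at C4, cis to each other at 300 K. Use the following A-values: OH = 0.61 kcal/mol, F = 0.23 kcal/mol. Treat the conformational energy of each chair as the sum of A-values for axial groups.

C1 and C4 have opposite parity, so for the cis isomer the two substituents are one axial and one equatorial in each chair.
Chair I (hydroxyl axial, fluoro equatorial): E = 0.61 kcal/mol; chair II (hydroxyl equatorial, fluoro axial): E = 0.23 kcal/mol.
ΔG = 0.38 kcal/mol between the two chairs.
K = exp(ΔG/RT) with R = 1.987×10⁻³ kcal mol⁻¹ K⁻¹ and T = 300 K gives K ≈ 1.89.

K ≈ 1.89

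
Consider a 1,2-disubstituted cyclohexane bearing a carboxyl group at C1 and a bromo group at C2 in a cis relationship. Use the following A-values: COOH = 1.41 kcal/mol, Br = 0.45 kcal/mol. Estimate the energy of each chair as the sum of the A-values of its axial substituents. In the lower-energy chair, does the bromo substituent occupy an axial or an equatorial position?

C1 and C2 have opposite parity, so for the cis isomer the two substituents are one axial and one equatorial in each chair.
Chair I (carboxyl axial, bromo equatorial): E = 1.41 kcal/mol.
Chair II (carboxyl equatorial, bromo axial): E = 0.45 kcal/mol.
Chair II is the more stable (lower-energy) conformer, and in that chair the bromo group is axial.

axial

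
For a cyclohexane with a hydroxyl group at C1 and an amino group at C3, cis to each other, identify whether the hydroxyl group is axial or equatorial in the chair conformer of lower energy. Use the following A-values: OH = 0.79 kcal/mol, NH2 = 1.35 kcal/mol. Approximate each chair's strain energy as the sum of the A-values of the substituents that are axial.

equatorial

C1 and C3 have the same parity, so for the cis isomer the two substituents are e,e in one chair and a,a in the other.
Chair I (hydroxyl axial, amino axial): E = 2.14 kcal/mol.
Chair II (hydroxyl equatorial, amino equatorial): E = 0.00 kcal/mol.
Chair II is the more stable (lower-energy) conformer, and in that chair the hydroxyl group is equatorial.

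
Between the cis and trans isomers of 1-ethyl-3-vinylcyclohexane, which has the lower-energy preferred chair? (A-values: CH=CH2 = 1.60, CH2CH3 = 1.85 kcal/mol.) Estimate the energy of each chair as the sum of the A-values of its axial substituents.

At 1,3 positions (parity same): cis → (e,e or a,a); trans → (a,e or e,a).
Best chair for cis: E = 0.00 kcal/mol; best chair for trans: E = 1.60 kcal/mol.
The cis isomer is lower by 1.60 kcal/mol.

cis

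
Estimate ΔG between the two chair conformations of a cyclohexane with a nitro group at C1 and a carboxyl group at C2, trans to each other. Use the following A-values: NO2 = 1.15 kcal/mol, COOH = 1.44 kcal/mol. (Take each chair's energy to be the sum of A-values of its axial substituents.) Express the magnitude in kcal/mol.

C1 and C2 have opposite parity, so for the trans isomer the two substituents are e,e in one chair and a,a in the other.
Chair I (nitro axial, carboxyl axial): E = 2.59 kcal/mol.
Chair II (nitro equatorial, carboxyl equatorial): E = 0.00 kcal/mol.
ΔE = 2.59 − 0.00 = 2.59 kcal/mol; chair II is more stable.

2.59 kcal/mol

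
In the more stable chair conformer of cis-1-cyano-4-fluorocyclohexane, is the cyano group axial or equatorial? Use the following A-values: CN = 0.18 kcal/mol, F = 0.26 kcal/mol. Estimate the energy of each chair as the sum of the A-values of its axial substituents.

C1 and C4 have opposite parity, so for the cis isomer the two substituents are one axial and one equatorial in each chair.
Chair I (cyano axial, fluoro equatorial): E = 0.18 kcal/mol.
Chair II (cyano equatorial, fluoro axial): E = 0.26 kcal/mol.
Chair I is the more stable (lower-energy) conformer, and in that chair the cyano group is axial.

axial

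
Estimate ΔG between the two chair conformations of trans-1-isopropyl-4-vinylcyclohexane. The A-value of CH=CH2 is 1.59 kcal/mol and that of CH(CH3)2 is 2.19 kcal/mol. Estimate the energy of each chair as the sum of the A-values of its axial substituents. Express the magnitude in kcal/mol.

3.78 kcal/mol

C1 and C4 have opposite parity, so for the trans isomer the two substituents are e,e in one chair and a,a in the other.
Chair I (vinyl axial, isopropyl axial): E = 3.78 kcal/mol.
Chair II (vinyl equatorial, isopropyl equatorial): E = 0.00 kcal/mol.
ΔE = 3.78 − 0.00 = 3.78 kcal/mol; chair II is more stable.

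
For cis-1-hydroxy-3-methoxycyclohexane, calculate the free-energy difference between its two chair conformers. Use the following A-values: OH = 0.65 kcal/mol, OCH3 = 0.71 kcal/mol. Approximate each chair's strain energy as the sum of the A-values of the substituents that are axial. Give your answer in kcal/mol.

C1 and C3 have the same parity, so for the cis isomer the two substituents are e,e in one chair and a,a in the other.
Chair I (hydroxyl axial, methoxy axial): E = 1.36 kcal/mol.
Chair II (hydroxyl equatorial, methoxy equatorial): E = 0.00 kcal/mol.
ΔE = 1.36 − 0.00 = 1.36 kcal/mol; chair II is more stable.

1.36 kcal/mol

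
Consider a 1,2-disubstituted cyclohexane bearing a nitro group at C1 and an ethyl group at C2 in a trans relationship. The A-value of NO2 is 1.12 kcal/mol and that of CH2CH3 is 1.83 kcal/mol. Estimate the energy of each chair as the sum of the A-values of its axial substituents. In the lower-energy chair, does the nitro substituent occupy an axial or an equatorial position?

equatorial

C1 and C2 have opposite parity, so for the trans isomer the two substituents are e,e in one chair and a,a in the other.
Chair I (nitro axial, ethyl axial): E = 2.95 kcal/mol.
Chair II (nitro equatorial, ethyl equatorial): E = 0.00 kcal/mol.
Chair II is the more stable (lower-energy) conformer, and in that chair the nitro group is equatorial.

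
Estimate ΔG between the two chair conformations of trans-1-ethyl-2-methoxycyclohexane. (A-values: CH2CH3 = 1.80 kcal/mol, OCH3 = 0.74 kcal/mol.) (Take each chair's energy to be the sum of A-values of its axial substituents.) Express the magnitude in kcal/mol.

C1 and C2 have opposite parity, so for the trans isomer the two substituents are e,e in one chair and a,a in the other.
Chair I (ethyl axial, methoxy axial): E = 2.54 kcal/mol.
Chair II (ethyl equatorial, methoxy equatorial): E = 0.00 kcal/mol.
ΔE = 2.54 − 0.00 = 2.54 kcal/mol; chair II is more stable.

2.54 kcal/mol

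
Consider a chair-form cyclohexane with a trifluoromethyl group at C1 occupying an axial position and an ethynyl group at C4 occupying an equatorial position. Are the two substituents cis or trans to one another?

cis

C1 and C4 have opposite parity, so their axial bonds point in opposite directions.
With opposite-parity carbons, two substituents on the same face are one axial and one equatorial; opposite faces give both axial or both equatorial.
Here the groups are axial/equatorial → same face → cis.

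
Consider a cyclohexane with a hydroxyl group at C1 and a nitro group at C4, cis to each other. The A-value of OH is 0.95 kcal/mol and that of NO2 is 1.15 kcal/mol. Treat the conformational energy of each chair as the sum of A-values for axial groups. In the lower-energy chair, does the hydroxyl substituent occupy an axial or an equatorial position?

axial

C1 and C4 have opposite parity, so for the cis isomer the two substituents are one axial and one equatorial in each chair.
Chair I (hydroxyl axial, nitro equatorial): E = 0.95 kcal/mol.
Chair II (hydroxyl equatorial, nitro axial): E = 1.15 kcal/mol.
Chair I is the more stable (lower-energy) conformer, and in that chair the hydroxyl group is axial.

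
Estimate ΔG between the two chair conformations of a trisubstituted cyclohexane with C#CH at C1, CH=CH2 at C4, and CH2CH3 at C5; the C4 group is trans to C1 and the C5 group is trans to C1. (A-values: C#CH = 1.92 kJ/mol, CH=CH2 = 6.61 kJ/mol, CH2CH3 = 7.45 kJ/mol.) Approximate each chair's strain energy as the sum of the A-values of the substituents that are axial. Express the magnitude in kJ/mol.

Chair I (ethynyl axial, vinyl axial, ethyl equatorial): E = 8.53 kJ/mol.
Chair II (ethynyl equatorial, vinyl equatorial, ethyl axial): E = 7.45 kJ/mol.
ΔE = 8.53 − 7.45 = 1.08 kJ/mol; chair II is more stable.

1.08 kJ/mol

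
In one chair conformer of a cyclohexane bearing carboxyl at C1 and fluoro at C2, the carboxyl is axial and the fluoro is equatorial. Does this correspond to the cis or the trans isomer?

cis

C1 and C2 have opposite parity, so their axial bonds point in opposite directions.
With opposite-parity carbons, two substituents on the same face are one axial and one equatorial; opposite faces give both axial or both equatorial.
Here the groups are axial/equatorial → same face → cis.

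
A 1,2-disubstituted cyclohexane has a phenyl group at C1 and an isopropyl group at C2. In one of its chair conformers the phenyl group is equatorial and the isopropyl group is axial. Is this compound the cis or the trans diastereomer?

cis

C1 and C2 have opposite parity, so their axial bonds point in opposite directions.
With opposite-parity carbons, two substituents on the same face are one axial and one equatorial; opposite faces give both axial or both equatorial.
Here the groups are equatorial/axial → same face → cis.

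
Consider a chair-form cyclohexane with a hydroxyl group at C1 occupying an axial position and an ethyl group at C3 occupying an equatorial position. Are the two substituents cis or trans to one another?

C1 and C3 have the same parity, so their axial bonds point in the same direction.
With same-parity carbons, two substituents on the same face are both axial or both equatorial; opposite faces give one of each.
Here the groups are axial/equatorial → opposite face → trans.

trans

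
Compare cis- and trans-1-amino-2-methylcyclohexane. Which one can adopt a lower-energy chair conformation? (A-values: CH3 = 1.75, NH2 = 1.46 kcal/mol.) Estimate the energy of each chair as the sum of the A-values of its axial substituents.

trans

At 1,2 positions (parity opposite): cis → (a,e or e,a); trans → (e,e or a,a).
Best chair for cis: E = 1.46 kcal/mol; best chair for trans: E = 0.00 kcal/mol.
The trans isomer is lower by 1.46 kcal/mol.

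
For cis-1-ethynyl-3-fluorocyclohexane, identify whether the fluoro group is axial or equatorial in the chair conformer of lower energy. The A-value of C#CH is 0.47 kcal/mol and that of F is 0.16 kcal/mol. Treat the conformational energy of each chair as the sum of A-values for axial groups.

equatorial

C1 and C3 have the same parity, so for the cis isomer the two substituents are e,e in one chair and a,a in the other.
Chair I (ethynyl axial, fluoro axial): E = 0.63 kcal/mol.
Chair II (ethynyl equatorial, fluoro equatorial): E = 0.00 kcal/mol.
Chair II is the more stable (lower-energy) conformer, and in that chair the fluoro group is equatorial.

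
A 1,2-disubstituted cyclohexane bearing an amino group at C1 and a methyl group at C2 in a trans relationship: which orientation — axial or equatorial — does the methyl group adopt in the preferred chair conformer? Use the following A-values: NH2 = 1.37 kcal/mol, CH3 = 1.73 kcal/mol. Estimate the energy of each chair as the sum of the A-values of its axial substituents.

equatorial

C1 and C2 have opposite parity, so for the trans isomer the two substituents are e,e in one chair and a,a in the other.
Chair I (amino axial, methyl axial): E = 3.10 kcal/mol.
Chair II (amino equatorial, methyl equatorial): E = 0.00 kcal/mol.
Chair II is the more stable (lower-energy) conformer, and in that chair the methyl group is equatorial.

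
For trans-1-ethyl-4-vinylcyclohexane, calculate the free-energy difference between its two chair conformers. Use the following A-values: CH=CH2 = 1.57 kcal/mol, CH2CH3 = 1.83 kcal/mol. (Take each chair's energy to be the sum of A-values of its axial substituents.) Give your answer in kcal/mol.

3.40 kcal/mol

C1 and C4 have opposite parity, so for the trans isomer the two substituents are e,e in one chair and a,a in the other.
Chair I (vinyl axial, ethyl axial): E = 3.40 kcal/mol.
Chair II (vinyl equatorial, ethyl equatorial): E = 0.00 kcal/mol.
ΔE = 3.40 − 0.00 = 3.40 kcal/mol; chair II is more stable.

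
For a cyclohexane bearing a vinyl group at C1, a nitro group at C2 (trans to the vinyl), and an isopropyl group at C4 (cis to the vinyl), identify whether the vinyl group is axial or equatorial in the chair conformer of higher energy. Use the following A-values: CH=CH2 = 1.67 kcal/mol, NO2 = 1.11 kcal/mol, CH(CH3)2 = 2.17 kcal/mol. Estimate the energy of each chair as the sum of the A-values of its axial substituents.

Chair I (vinyl axial, nitro axial, isopropyl equatorial): E = 2.78 kcal/mol.
Chair II (vinyl equatorial, nitro equatorial, isopropyl axial): E = 2.17 kcal/mol.
Chair I is the less stable (higher-energy) conformer, and in that chair the vinyl group is axial.

axial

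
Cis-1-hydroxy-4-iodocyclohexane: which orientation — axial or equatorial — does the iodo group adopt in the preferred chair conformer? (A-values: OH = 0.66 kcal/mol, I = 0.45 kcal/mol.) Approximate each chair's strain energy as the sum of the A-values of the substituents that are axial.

axial

C1 and C4 have opposite parity, so for the cis isomer the two substituents are one axial and one equatorial in each chair.
Chair I (hydroxyl axial, iodo equatorial): E = 0.66 kcal/mol.
Chair II (hydroxyl equatorial, iodo axial): E = 0.45 kcal/mol.
Chair II is the more stable (lower-energy) conformer, and in that chair the iodo group is axial.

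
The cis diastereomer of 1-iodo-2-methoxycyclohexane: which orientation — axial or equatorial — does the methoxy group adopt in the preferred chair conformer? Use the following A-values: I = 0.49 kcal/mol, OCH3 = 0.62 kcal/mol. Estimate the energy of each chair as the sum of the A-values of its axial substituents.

C1 and C2 have opposite parity, so for the cis isomer the two substituents are one axial and one equatorial in each chair.
Chair I (iodo axial, methoxy equatorial): E = 0.49 kcal/mol.
Chair II (iodo equatorial, methoxy axial): E = 0.62 kcal/mol.
Chair I is the more stable (lower-energy) conformer, and in that chair the methoxy group is equatorial.

equatorial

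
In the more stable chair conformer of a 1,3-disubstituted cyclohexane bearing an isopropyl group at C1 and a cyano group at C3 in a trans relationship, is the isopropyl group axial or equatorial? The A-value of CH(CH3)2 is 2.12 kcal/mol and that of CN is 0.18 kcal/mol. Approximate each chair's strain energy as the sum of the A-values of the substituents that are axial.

C1 and C3 have the same parity, so for the trans isomer the two substituents are one axial and one equatorial in each chair.
Chair I (isopropyl axial, cyano equatorial): E = 2.12 kcal/mol.
Chair II (isopropyl equatorial, cyano axial): E = 0.18 kcal/mol.
Chair II is the more stable (lower-energy) conformer, and in that chair the isopropyl group is equatorial.

equatorial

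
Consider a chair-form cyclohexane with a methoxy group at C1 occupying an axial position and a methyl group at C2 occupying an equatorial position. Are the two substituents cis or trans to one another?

cis

C1 and C2 have opposite parity, so their axial bonds point in opposite directions.
With opposite-parity carbons, two substituents on the same face are one axial and one equatorial; opposite faces give both axial or both equatorial.
Here the groups are axial/equatorial → same face → cis.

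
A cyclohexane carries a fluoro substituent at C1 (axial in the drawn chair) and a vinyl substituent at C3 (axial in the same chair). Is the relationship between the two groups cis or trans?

cis

C1 and C3 have the same parity, so their axial bonds point in the same direction.
With same-parity carbons, two substituents on the same face are both axial or both equatorial; opposite faces give one of each.
Here the groups are axial/axial → same face → cis.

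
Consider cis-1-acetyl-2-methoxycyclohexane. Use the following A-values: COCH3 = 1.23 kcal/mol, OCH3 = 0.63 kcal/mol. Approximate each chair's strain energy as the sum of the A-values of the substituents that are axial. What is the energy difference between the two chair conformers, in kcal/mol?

C1 and C2 have opposite parity, so for the cis isomer the two substituents are one axial and one equatorial in each chair.
Chair I (acetyl axial, methoxy equatorial): E = 1.23 kcal/mol.
Chair II (acetyl equatorial, methoxy axial): E = 0.63 kcal/mol.
ΔE = 1.23 − 0.63 = 0.60 kcal/mol; chair II is more stable.

0.60 kcal/mol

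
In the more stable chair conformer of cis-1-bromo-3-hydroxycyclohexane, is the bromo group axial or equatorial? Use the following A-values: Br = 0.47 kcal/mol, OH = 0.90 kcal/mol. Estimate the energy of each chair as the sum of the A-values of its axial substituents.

C1 and C3 have the same parity, so for the cis isomer the two substituents are e,e in one chair and a,a in the other.
Chair I (bromo axial, hydroxyl axial): E = 1.37 kcal/mol.
Chair II (bromo equatorial, hydroxyl equatorial): E = 0.00 kcal/mol.
Chair II is the more stable (lower-energy) conformer, and in that chair the bromo group is equatorial.

equatorial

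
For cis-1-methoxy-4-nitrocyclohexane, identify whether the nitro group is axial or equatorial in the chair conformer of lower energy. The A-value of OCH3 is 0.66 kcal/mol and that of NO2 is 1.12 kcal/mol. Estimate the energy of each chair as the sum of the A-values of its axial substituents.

C1 and C4 have opposite parity, so for the cis isomer the two substituents are one axial and one equatorial in each chair.
Chair I (methoxy axial, nitro equatorial): E = 0.66 kcal/mol.
Chair II (methoxy equatorial, nitro axial): E = 1.12 kcal/mol.
Chair I is the more stable (lower-energy) conformer, and in that chair the nitro group is equatorial.

equatorial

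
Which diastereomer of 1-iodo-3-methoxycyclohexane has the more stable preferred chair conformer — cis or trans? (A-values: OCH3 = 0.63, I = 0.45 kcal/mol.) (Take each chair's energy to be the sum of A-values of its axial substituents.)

cis

At 1,3 positions (parity same): cis → (e,e or a,a); trans → (a,e or e,a).
Best chair for cis: E = 0.00 kcal/mol; best chair for trans: E = 0.45 kcal/mol.
The cis isomer is lower by 0.45 kcal/mol.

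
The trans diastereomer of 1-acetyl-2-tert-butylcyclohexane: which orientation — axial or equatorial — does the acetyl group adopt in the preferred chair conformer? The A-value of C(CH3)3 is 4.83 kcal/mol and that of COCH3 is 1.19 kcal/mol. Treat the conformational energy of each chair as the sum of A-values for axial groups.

C1 and C2 have opposite parity, so for the trans isomer the two substituents are e,e in one chair and a,a in the other.
Chair I (tert-butyl axial, acetyl axial): E = 6.02 kcal/mol.
Chair II (tert-butyl equatorial, acetyl equatorial): E = 0.00 kcal/mol.
Chair II is the more stable (lower-energy) conformer, and in that chair the acetyl group is equatorial.

equatorial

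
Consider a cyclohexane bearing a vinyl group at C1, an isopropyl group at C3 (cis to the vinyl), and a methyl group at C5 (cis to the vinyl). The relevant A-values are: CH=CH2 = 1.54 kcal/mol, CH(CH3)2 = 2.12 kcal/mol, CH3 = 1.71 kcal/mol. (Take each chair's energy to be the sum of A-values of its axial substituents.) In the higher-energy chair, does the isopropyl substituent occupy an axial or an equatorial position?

axial

Chair I (vinyl axial, isopropyl axial, methyl axial): E = 5.37 kcal/mol.
Chair II (vinyl equatorial, isopropyl equatorial, methyl equatorial): E = 0.00 kcal/mol.
Chair I is the less stable (higher-energy) conformer, and in that chair the isopropyl group is axial.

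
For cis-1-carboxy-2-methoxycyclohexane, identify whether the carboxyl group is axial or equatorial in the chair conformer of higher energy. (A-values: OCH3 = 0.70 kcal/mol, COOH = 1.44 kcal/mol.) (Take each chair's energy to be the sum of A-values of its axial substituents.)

axial

C1 and C2 have opposite parity, so for the cis isomer the two substituents are one axial and one equatorial in each chair.
Chair I (methoxy axial, carboxyl equatorial): E = 0.70 kcal/mol.
Chair II (methoxy equatorial, carboxyl axial): E = 1.44 kcal/mol.
Chair II is the less stable (higher-energy) conformer, and in that chair the carboxyl group is axial.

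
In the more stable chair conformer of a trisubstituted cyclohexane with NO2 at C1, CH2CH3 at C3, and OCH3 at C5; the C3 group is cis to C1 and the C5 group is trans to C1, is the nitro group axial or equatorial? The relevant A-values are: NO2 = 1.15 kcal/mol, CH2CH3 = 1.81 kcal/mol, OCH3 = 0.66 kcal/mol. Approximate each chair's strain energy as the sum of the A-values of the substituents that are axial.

equatorial

Chair I (nitro axial, ethyl axial, methoxy equatorial): E = 2.96 kcal/mol.
Chair II (nitro equatorial, ethyl equatorial, methoxy axial): E = 0.66 kcal/mol.
Chair II is the more stable (lower-energy) conformer, and in that chair the nitro group is equatorial.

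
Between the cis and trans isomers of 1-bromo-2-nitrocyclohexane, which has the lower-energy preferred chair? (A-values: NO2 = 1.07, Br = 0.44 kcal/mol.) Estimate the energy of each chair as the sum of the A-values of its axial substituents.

At 1,2 positions (parity opposite): cis → (a,e or e,a); trans → (e,e or a,a).
Best chair for cis: E = 0.44 kcal/mol; best chair for trans: E = 0.00 kcal/mol.
The trans isomer is lower by 0.44 kcal/mol.

trans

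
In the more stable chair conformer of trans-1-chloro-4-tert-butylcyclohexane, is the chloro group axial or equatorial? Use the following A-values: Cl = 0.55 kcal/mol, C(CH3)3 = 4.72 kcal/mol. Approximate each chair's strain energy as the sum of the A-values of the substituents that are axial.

equatorial

C1 and C4 have opposite parity, so for the trans isomer the two substituents are e,e in one chair and a,a in the other.
Chair I (chloro axial, tert-butyl axial): E = 5.27 kcal/mol.
Chair II (chloro equatorial, tert-butyl equatorial): E = 0.00 kcal/mol.
Chair II is the more stable (lower-energy) conformer, and in that chair the chloro group is equatorial.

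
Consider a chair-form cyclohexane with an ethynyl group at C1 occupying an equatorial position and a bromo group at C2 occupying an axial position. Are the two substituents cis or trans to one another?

cis

C1 and C2 have opposite parity, so their axial bonds point in opposite directions.
With opposite-parity carbons, two substituents on the same face are one axial and one equatorial; opposite faces give both axial or both equatorial.
Here the groups are equatorial/axial → same face → cis.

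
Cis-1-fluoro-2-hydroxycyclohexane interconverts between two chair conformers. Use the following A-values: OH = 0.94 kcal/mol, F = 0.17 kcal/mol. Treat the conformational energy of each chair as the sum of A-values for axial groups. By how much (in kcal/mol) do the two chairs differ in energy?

C1 and C2 have opposite parity, so for the cis isomer the two substituents are one axial and one equatorial in each chair.
Chair I (hydroxyl axial, fluoro equatorial): E = 0.94 kcal/mol.
Chair II (hydroxyl equatorial, fluoro axial): E = 0.17 kcal/mol.
ΔE = 0.94 − 0.17 = 0.77 kcal/mol; chair II is more stable.

0.77 kcal/mol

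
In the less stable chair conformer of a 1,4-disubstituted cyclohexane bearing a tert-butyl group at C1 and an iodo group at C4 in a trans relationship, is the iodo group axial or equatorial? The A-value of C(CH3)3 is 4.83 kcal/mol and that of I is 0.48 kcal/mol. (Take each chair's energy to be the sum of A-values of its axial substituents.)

C1 and C4 have opposite parity, so for the trans isomer the two substituents are e,e in one chair and a,a in the other.
Chair I (tert-butyl axial, iodo axial): E = 5.31 kcal/mol.
Chair II (tert-butyl equatorial, iodo equatorial): E = 0.00 kcal/mol.
Chair I is the less stable (higher-energy) conformer, and in that chair the iodo group is axial.

axial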